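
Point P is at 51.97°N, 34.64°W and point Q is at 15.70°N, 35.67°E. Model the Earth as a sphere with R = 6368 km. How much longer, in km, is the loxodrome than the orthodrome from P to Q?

Great circle: cos σ = sin φ₁ sin φ₂ + cos φ₁ cos φ₂ cos Δλ,  σ = 1.1451 rad → d_gc = 7291.8 km
Rhumb line: Δψ = -0.7878, q = Δφ/Δψ = 0.8035, d_rh = R√(Δφ²+q²Δλ²) = 7461.8 km
Excess = 7461.8 − 7291.8 = 170.0 ≈ 170 km

170 km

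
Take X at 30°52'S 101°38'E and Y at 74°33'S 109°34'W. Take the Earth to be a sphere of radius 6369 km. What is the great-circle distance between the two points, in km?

Haversine: a = sin²(Δφ/2)+cos φ₁ cos φ₂ sin²(Δλ/2) = 0.35055;  σ = 2·atan2(√a,√(1−a))
σ = 72.608° → d = Rσ = 6369·1.26725 = 8071 km

8071 km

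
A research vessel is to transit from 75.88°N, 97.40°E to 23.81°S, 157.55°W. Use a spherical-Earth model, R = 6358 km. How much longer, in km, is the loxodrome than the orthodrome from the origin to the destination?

736 km

Great circle: cos σ = sin φ₁ sin φ₂ + cos φ₁ cos φ₂ cos Δλ,  σ = 2.0370 rad → d_gc = 12951.0 km
Rhumb line: Δψ = -2.5168, q = Δφ/Δψ = 0.6913, d_rh = R√(Δφ²+q²Δλ²) = 13686.6 km
Excess = 13686.6 − 12951.0 = 735.6 ≈ 736 km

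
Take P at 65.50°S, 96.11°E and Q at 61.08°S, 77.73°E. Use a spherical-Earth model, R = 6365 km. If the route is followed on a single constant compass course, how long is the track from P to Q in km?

1039 km

Rhumb course C = atan2(Δλ, Δψ) with Δψ = ln[tan(π/4+φ₂/2)/tan(π/4+φ₁/2)] = +0.1720, Δλ = -0.3208 → C = 298.20°
d = R·|Δφ| / |cos C| = 6365·0.07714 / 0.47256 = 1039 km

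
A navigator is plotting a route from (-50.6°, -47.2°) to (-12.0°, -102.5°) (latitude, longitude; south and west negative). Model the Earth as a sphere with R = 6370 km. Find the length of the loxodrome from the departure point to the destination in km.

6647 km

Δψ = ln[tan(π/4+φ₂/2)/tan(π/4+φ₁/2)] = +0.8161;  Δφ = +0.6737 rad,  Δλ = -0.9652 rad
q = Δφ/Δψ = 0.8255
d = R·√(Δφ² + q²Δλ²) = 6370·1.04341 = 6647 km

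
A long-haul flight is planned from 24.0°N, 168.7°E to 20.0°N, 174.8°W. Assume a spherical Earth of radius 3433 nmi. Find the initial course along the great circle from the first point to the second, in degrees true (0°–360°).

101.4°

N = sin Δλ·cos φ₂ = +0.2669;  D = cos φ₁ sin φ₂ − sin φ₁ cos φ₂ cos Δλ = -0.0540
initial course = atan2(N, D) = 101.44°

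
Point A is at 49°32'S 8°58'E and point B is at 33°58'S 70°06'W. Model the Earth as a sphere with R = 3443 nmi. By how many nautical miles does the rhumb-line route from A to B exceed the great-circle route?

Great circle: cos σ = sin φ₁ sin φ₂ + cos φ₁ cos φ₂ cos Δλ,  σ = 1.0156 rad → d_gc = 3496.6 nmi
Rhumb line: Δψ = +0.3671, q = Δφ/Δψ = 0.7401, d_rh = R√(Δφ²+q²Δλ²) = 3638.5 nmi
Excess = 3638.5 − 3496.6 = 141.9 ≈ 142 nmi

142 nmi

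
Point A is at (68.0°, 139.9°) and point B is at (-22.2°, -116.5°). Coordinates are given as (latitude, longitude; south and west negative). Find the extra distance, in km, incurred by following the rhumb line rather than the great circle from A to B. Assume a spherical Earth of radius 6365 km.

562 km

Great circle: cos σ = sin φ₁ sin φ₂ + cos φ₁ cos φ₂ cos Δλ,  σ = 2.0174 rad → d_gc = 12840.6 km
Rhumb line: Δψ = -2.0355, q = Δφ/Δψ = 0.7734, d_rh = R√(Δφ²+q²Δλ²) = 13403.0 km
Excess = 13403.0 − 12840.6 = 562.4 ≈ 562 km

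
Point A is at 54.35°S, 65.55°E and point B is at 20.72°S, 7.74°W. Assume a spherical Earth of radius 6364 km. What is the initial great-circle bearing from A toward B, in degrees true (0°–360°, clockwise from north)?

N = sin Δλ·cos φ₂ = -0.8958;  D = cos φ₁ sin φ₂ − sin φ₁ cos φ₂ cos Δλ = +0.0123
initial course = atan2(N, D) = 270.79°

270.8°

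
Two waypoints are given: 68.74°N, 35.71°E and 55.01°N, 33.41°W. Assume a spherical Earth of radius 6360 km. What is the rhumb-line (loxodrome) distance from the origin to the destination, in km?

Δψ = ln[tan(π/4+φ₂/2)/tan(π/4+φ₁/2)] = -0.5184;  Δφ = -0.2396 rad,  Δλ = -1.2064 rad
q = Δφ/Δψ = 0.4622
d = R·√(Δφ² + q²Δλ²) = 6360·0.60692 = 3860 km

3860 km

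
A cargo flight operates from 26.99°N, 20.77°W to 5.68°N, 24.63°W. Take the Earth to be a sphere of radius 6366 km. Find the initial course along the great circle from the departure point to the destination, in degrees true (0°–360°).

190.5°

N = sin Δλ·cos φ₂ = -0.0670;  D = cos φ₁ sin φ₂ − sin φ₁ cos φ₂ cos Δλ = -0.3624
initial course = atan2(N, D) = 190.47°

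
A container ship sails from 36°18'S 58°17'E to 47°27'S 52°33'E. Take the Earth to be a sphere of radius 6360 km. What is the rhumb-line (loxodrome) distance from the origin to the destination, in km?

Δψ = ln[tan(π/4+φ₂/2)/tan(π/4+φ₁/2)] = -0.2624;  Δφ = -0.1946 rad,  Δλ = -0.1001 rad
q = Δφ/Δψ = 0.7415
d = R·√(Δφ² + q²Δλ²) = 6360·0.20827 = 1325 km

1325 km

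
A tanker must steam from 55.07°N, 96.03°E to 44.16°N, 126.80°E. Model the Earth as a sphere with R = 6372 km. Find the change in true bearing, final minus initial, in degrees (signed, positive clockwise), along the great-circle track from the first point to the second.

Initial bearing θ₁ = atan2(sin Δλ cos φ₂, cos φ₁ sin φ₂ − sin φ₁ cos φ₂ cos Δλ) = 106.18°
Final bearing θ₂ = (initial bearing from the destination back to the start) + 180° = 129.96°
Δθ = θ₂ − θ₁ = +23.8°

+23.8°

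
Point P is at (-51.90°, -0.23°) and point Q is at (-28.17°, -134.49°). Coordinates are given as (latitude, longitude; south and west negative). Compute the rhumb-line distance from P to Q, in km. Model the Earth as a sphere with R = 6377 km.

11547 km

Δψ = ln[tan(π/4+φ₂/2)/tan(π/4+φ₁/2)] = +0.5506;  Δφ = +0.4142 rad,  Δλ = -2.3433 rad
q = Δφ/Δψ = 0.7522
d = R·√(Δφ² + q²Δλ²) = 6377·1.81072 = 11547 km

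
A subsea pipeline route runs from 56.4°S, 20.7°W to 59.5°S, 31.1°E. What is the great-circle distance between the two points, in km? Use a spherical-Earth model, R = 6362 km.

2993 km

cos σ = sin φ₁ sin φ₂ + cos φ₁ cos φ₂ cos Δλ
      = sin(-56.40°)sin(-59.50°) + cos(-56.40°)cos(-59.50°)cos(51.80°) = 0.8914
σ = 26.955° → d = Rσ = 6362·0.47046 = 2993 km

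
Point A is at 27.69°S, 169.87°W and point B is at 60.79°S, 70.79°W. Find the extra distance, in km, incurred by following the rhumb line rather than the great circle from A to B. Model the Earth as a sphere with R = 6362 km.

595 km

Great circle: cos σ = sin φ₁ sin φ₂ + cos φ₁ cos φ₂ cos Δλ,  σ = 1.2266 rad → d_gc = 7803.9 km
Rhumb line: Δψ = -0.8416, q = Δφ/Δψ = 0.6864, d_rh = R√(Δφ²+q²Δλ²) = 8398.8 km
Excess = 8398.8 − 7803.9 = 594.9 ≈ 595 km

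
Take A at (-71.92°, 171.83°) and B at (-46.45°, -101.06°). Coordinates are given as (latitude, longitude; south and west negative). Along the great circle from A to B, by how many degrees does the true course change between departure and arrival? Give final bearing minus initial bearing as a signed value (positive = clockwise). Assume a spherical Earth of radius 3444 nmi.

Initial bearing θ₁ = atan2(sin Δλ cos φ₂, cos φ₁ sin φ₂ − sin φ₁ cos φ₂ cos Δλ) = 105.58°
Final bearing θ₂ = (initial bearing from the destination back to the start) + 180° = 25.71°
Δθ = θ₂ − θ₁ = -79.9°

-79.9°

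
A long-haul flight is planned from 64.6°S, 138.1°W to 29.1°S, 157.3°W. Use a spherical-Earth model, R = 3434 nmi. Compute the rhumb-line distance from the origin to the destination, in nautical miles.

2254 nmi

Rhumb course C = atan2(Δλ, Δψ) with Δψ = ln[tan(π/4+φ₂/2)/tan(π/4+φ₁/2)] = +0.9588, Δλ = -0.3351 → C = 340.74°
d = R·|Δφ| / |cos C| = 3434·0.61959 / 0.94401 = 2254 nmi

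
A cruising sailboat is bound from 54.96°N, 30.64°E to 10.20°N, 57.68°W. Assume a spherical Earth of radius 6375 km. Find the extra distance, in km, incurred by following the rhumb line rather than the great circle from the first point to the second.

344 km

Great circle: cos σ = sin φ₁ sin φ₂ + cos φ₁ cos φ₂ cos Δλ,  σ = 1.4085 rad → d_gc = 8979.4 km
Rhumb line: Δψ = -0.9740, q = Δφ/Δψ = 0.8020, d_rh = R√(Δφ²+q²Δλ²) = 9323.0 km
Excess = 9323.0 − 8979.4 = 343.6 ≈ 344 km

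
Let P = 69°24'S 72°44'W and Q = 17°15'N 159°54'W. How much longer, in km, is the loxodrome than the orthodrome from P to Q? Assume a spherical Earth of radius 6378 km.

392 km

Great circle: cos σ = sin φ₁ sin φ₂ + cos φ₁ cos φ₂ cos Δλ,  σ = 1.8348 rad → d_gc = 11702.5 km
Rhumb line: Δψ = +2.0110, q = Δφ/Δψ = 0.7520, d_rh = R√(Δφ²+q²Δλ²) = 12094.9 km
Excess = 12094.9 − 11702.5 = 392.4 ≈ 392 km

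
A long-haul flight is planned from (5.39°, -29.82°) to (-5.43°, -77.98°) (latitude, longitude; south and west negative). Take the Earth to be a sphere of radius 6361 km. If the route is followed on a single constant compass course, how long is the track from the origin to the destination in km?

Δψ = ln[tan(π/4+φ₂/2)/tan(π/4+φ₁/2)] = -0.1891;  Δφ = -0.1888 rad,  Δλ = -0.8406 rad
q = Δφ/Δψ = 0.9985
d = R·√(Δφ² + q²Δλ²) = 6361·0.86028 = 5472 km

5472 km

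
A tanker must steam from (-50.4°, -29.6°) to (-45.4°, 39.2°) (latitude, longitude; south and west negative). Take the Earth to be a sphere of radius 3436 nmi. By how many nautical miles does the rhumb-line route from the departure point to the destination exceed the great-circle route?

Great circle: cos σ = sin φ₁ sin φ₂ + cos φ₁ cos φ₂ cos Δλ,  σ = 0.7806 rad → d_gc = 2682.2 nmi
Rhumb line: Δψ = +0.1303, q = Δφ/Δψ = 0.6697, d_rh = R√(Δφ²+q²Δλ²) = 2779.3 nmi
Excess = 2779.3 − 2682.2 = 97.1 ≈ 97 nmi

97 nmi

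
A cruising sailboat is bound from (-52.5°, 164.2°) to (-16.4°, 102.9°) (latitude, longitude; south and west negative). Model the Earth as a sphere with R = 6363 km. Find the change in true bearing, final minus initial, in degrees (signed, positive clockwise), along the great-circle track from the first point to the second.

Initial bearing θ₁ = atan2(sin Δλ cos φ₂, cos φ₁ sin φ₂ − sin φ₁ cos φ₂ cos Δλ) = 282.96°
Final bearing θ₂ = (initial bearing from the destination back to the start) + 180° = 321.80°
Δθ = θ₂ − θ₁ = +38.8°

+38.8°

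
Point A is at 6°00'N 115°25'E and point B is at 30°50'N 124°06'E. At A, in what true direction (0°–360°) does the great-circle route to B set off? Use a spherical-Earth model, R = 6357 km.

17.1°

N = sin Δλ·cos φ₂ = +0.1296;  D = cos φ₁ sin φ₂ − sin φ₁ cos φ₂ cos Δλ = +0.4210
initial course = atan2(N, D) = 17.11°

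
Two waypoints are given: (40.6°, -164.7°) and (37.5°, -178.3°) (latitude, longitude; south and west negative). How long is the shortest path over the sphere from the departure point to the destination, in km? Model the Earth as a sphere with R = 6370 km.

1222 km

Haversine: a = sin²(Δφ/2)+cos φ₁ cos φ₂ sin²(Δλ/2) = 0.00918;  σ = 2·atan2(√a,√(1−a))
σ = 10.994° → d = Rσ = 6370·0.19188 = 1222 km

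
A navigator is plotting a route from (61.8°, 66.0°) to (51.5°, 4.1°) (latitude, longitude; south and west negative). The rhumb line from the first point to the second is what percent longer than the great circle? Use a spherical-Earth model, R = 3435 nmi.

Great circle: σ = 0.5948 rad → d_gc = Rσ = 2043.1 nmi
Rhumb: Δφ = -0.1798, Δλ = -1.0804, Δψ = -0.3295, q = Δφ/Δψ = 0.5456 → d_rh = R√(Δφ²+q²Δλ²) = 2116.7 nmi
Excess = (2116.7 − 2043.1) / 2043.1 = 73.6 / 2043.1 = 3.60% ≈ 3.6%

3.6%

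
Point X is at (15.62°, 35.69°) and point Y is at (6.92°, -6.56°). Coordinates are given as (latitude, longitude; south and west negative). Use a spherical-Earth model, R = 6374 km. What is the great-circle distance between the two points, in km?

4701 km

cos σ = sin φ₁ sin φ₂ + cos φ₁ cos φ₂ cos Δλ
      = sin(15.62°)sin(6.92°) + cos(15.62°)cos(6.92°)cos(-42.25°) = 0.7401
σ = 42.258° → d = Rσ = 6374·0.73753 = 4701 km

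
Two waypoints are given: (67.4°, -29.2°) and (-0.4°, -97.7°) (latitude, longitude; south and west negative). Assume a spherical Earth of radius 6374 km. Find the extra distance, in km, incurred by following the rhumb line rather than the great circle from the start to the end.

Great circle: cos σ = sin φ₁ sin φ₂ + cos φ₁ cos φ₂ cos Δλ,  σ = 1.4360 rad → d_gc = 9153.0 km
Rhumb line: Δψ = -1.6173, q = Δφ/Δψ = 0.7317, d_rh = R√(Δφ²+q²Δλ²) = 9379.6 km
Excess = 9379.6 − 9153.0 = 226.6 ≈ 227 km

227 km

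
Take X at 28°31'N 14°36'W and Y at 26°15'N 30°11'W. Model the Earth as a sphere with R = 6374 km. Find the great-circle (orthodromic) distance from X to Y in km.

1559 km

cos σ = sin φ₁ sin φ₂ + cos φ₁ cos φ₂ cos Δλ
      = sin(28.52°)sin(26.25°) + cos(28.52°)cos(26.25°)cos(-15.58°) = 0.9702
σ = 14.011° → d = Rσ = 6374·0.24454 = 1559 km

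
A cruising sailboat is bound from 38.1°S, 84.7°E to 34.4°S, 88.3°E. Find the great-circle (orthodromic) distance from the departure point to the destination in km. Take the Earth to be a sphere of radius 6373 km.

cos σ = sin φ₁ sin φ₂ + cos φ₁ cos φ₂ cos Δλ
      = sin(-38.10°)sin(-34.40°) + cos(-38.10°)cos(-34.40°)cos(3.60°) = 0.9966
σ = 4.702° → d = Rσ = 6373·0.08207 = 523 km

523 km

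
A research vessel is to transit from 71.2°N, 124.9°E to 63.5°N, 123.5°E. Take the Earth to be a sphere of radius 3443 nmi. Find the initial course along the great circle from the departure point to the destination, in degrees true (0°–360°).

184.7°

θ = atan2( sin Δλ·cos φ₂ ,  cos φ₁ sin φ₂ − sin φ₁ cos φ₂ cos Δλ )
  = atan2(-0.0109, -0.1339) = 184.66°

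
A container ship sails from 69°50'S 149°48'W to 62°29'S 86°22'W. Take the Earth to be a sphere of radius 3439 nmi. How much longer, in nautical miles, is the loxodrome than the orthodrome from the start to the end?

68 nmi

Great circle: cos σ = sin φ₁ sin φ₂ + cos φ₁ cos φ₂ cos Δλ,  σ = 0.4424 rad → d_gc = 1521.3 nmi
Rhumb line: Δψ = +0.3198, q = Δφ/Δψ = 0.4011, d_rh = R√(Δφ²+q²Δλ²) = 1589.5 nmi
Excess = 1589.5 − 1521.3 = 68.2 ≈ 68 nmi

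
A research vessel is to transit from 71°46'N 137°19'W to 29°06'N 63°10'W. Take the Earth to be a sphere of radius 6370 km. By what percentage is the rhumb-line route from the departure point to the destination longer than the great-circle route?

4.7%

Great circle: σ = 1.0044 rad → d_gc = Rσ = 6398.1 km
Rhumb: Δφ = -0.7447, Δλ = +1.2942, Δψ = -1.2984, q = Δφ/Δψ = 0.5735 → d_rh = R√(Δφ²+q²Δλ²) = 6697.5 km
Excess = (6697.5 − 6398.1) / 6398.1 = 299.4 / 6398.1 = 4.68% ≈ 4.7%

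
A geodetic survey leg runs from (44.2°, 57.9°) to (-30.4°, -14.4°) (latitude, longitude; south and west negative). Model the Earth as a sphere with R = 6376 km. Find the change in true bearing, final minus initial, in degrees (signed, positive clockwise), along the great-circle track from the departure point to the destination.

-12.6°

Initial bearing θ₁ = atan2(sin Δλ cos φ₂, cos φ₁ sin φ₂ − sin φ₁ cos φ₂ cos Δλ) = 236.42°
Final bearing θ₂ = (initial bearing from the destination back to the start) + 180° = 223.82°
Δθ = θ₂ − θ₁ = -12.6°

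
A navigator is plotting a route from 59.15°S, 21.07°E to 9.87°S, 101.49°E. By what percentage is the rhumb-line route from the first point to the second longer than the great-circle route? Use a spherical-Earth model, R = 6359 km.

3.4%

Great circle: σ = 1.3374 rad → d_gc = Rσ = 8504.8 km
Rhumb: Δφ = +0.8601, Δλ = +1.4036, Δψ = +1.1145, q = Δφ/Δψ = 0.7717 → d_rh = R√(Δφ²+q²Δλ²) = 8795.2 km
Excess = (8795.2 − 8504.8) / 8504.8 = 290.4 / 8504.8 = 3.41% ≈ 3.4%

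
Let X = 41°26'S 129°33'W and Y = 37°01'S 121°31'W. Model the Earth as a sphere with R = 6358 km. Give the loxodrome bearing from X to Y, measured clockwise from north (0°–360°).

Δψ = ln[tan(π/4+φ₂/2)/tan(π/4+φ₁/2)] = +0.0996
Δλ = +0.1402 rad (taken the short way round)
course = atan2(Δλ, Δψ) = 54.62°

54.6°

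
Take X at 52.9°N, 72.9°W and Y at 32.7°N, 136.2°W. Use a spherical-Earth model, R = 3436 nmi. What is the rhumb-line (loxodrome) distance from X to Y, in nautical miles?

3001 nmi

Rhumb course C = atan2(Δλ, Δψ) with Δψ = ln[tan(π/4+φ₂/2)/tan(π/4+φ₁/2)] = -0.4874, Δλ = -1.1048 → C = 246.19°
d = R·|Δφ| / |cos C| = 3436·0.35256 / 0.40366 = 3001 nmi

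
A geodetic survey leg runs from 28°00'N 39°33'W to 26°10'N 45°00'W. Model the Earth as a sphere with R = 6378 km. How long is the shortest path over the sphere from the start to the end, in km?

Haversine: a = sin²(Δφ/2)+cos φ₁ cos φ₂ sin²(Δλ/2) = 0.00205;  σ = 2·atan2(√a,√(1−a))
σ = 5.186° → d = Rσ = 6378·0.09052 = 577 km

577 km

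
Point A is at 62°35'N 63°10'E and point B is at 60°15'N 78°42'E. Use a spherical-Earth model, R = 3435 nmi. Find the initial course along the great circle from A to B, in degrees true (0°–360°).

N = sin Δλ·cos φ₂ = +0.1329;  D = cos φ₁ sin φ₂ − sin φ₁ cos φ₂ cos Δλ = -0.0246
initial course = atan2(N, D) = 100.50°

100.5°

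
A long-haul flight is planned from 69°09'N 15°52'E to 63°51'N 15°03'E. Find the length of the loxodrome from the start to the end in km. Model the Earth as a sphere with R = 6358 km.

589 km

Δψ = ln[tan(π/4+φ₂/2)/tan(π/4+φ₁/2)] = -0.2329;  Δφ = -0.0925 rad,  Δλ = -0.0143 rad
q = Δφ/Δψ = 0.3971
d = R·√(Δφ² + q²Δλ²) = 6358·0.09268 = 589 km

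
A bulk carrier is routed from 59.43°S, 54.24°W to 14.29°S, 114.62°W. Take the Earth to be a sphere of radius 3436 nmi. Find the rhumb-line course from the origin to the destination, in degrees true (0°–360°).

314.8°

Δψ = ln[tan(π/4+φ₂/2)/tan(π/4+φ₁/2)] = +1.0452
Δλ = -1.0538 rad (taken the short way round)
course = atan2(Δλ, Δψ) = 314.76°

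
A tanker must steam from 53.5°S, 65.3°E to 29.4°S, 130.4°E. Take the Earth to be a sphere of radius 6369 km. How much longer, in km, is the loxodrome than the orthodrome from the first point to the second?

153 km

Great circle: cos σ = sin φ₁ sin φ₂ + cos φ₁ cos φ₂ cos Δλ,  σ = 0.9112 rad → d_gc = 5803.4 km
Rhumb line: Δψ = +0.5722, q = Δφ/Δψ = 0.7351, d_rh = R√(Δφ²+q²Δλ²) = 5956.3 km
Excess = 5956.3 − 5803.4 = 152.9 ≈ 153 km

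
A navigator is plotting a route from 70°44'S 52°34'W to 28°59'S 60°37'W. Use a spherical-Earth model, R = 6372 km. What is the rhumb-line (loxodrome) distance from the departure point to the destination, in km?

4673 km

Rhumb course C = atan2(Δλ, Δψ) with Δψ = ln[tan(π/4+φ₂/2)/tan(π/4+φ₁/2)] = +1.2446, Δλ = -0.1405 → C = 353.56°
d = R·|Δφ| / |cos C| = 6372·0.72867 / 0.99369 = 4673 km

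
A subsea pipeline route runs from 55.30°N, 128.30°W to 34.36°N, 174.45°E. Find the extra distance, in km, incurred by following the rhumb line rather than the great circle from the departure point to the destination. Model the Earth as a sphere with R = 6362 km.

110 km

Great circle: cos σ = sin φ₁ sin φ₂ + cos φ₁ cos φ₂ cos Δλ,  σ = 0.7695 rad → d_gc = 4895.7 km
Rhumb line: Δψ = -0.5241, q = Δφ/Δψ = 0.6973, d_rh = R√(Δφ²+q²Δλ²) = 5005.3 km
Excess = 5005.3 − 4895.7 = 109.6 ≈ 110 km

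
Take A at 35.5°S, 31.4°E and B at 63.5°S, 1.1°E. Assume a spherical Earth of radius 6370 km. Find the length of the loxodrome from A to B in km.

Δψ = ln[tan(π/4+φ₂/2)/tan(π/4+φ₁/2)] = -0.7827;  Δφ = -0.4887 rad,  Δλ = -0.5288 rad
q = Δφ/Δψ = 0.6244
d = R·√(Δφ² + q²Δλ²) = 6370·0.58979 = 3757 km

3757 km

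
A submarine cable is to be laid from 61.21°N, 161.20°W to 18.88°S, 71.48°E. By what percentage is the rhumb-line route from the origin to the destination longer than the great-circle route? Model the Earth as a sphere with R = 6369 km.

6.4%

Great circle: σ = 2.1650 rad → d_gc = Rσ = 13789.0 km
Rhumb: Δφ = -1.3978, Δλ = -2.2222, Δψ = -1.6956, q = Δφ/Δψ = 0.8244 → d_rh = R√(Δφ²+q²Δλ²) = 14676.0 km
Excess = (14676.0 − 13789.0) / 13789.0 = 887.0 / 13789.0 = 6.43% ≈ 6.4%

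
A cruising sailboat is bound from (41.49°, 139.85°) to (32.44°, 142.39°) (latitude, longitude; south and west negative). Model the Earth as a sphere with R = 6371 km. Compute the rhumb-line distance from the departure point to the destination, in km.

1031 km

Δψ = ln[tan(π/4+φ₂/2)/tan(π/4+φ₁/2)] = -0.1981;  Δφ = -0.1580 rad,  Δλ = +0.0443 rad
q = Δφ/Δψ = 0.7972
d = R·√(Δφ² + q²Δλ²) = 6371·0.16186 = 1031 km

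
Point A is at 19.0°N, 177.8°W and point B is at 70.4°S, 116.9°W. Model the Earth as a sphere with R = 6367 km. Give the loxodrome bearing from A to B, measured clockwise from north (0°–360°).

153.1°

Meridional parts: M(φ₁)=+0.3379, M(φ₂)=-1.7560 → ΔM = -2.0939;  Δλ = +1.0629 rad
tan C = Δλ / ΔM = -0.5076 → C = 153.09°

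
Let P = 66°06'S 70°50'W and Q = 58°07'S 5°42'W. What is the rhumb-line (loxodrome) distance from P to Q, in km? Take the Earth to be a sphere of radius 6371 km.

Rhumb course C = atan2(Δλ, Δψ) with Δψ = ln[tan(π/4+φ₂/2)/tan(π/4+φ₁/2)] = +0.2998, Δλ = +1.1368 → C = 75.22°
d = R·|Δφ| / |cos C| = 6371·0.13934 / 0.25504 = 3481 km

3481 km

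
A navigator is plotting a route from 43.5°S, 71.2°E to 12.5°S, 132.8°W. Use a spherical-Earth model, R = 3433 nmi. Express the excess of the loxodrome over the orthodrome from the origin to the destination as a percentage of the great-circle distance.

Great circle: σ = 2.0920 rad → d_gc = Rσ = 7182.0 nmi
Rhumb: Δφ = +0.5411, Δλ = +2.7227, Δψ = +0.6249, q = Δφ/Δψ = 0.8658 → d_rh = R√(Δφ²+q²Δλ²) = 8303.3 nmi
Excess = (8303.3 − 7182.0) / 7182.0 = 1121.3 / 7182.0 = 15.61% ≈ 15.6%

15.6%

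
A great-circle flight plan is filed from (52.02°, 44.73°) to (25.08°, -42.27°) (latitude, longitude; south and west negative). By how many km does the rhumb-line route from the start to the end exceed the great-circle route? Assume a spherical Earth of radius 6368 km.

Great circle: cos σ = sin φ₁ sin φ₂ + cos φ₁ cos φ₂ cos Δλ,  σ = 1.1990 rad → d_gc = 7635.3 km
Rhumb line: Δψ = -0.6143, q = Δφ/Δψ = 0.7654, d_rh = R√(Δφ²+q²Δλ²) = 7983.6 km
Excess = 7983.6 − 7635.3 = 348.3 ≈ 348 km

348 km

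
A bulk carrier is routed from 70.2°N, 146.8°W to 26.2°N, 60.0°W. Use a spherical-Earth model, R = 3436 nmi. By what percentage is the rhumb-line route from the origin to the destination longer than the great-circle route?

Great circle: σ = 1.1237 rad → d_gc = Rσ = 3861.0 nmi
Rhumb: Δφ = -0.7679, Δλ = +1.5149, Δψ = -1.2716, q = Δφ/Δψ = 0.6039 → d_rh = R√(Δφ²+q²Δλ²) = 4104.3 nmi
Excess = (4104.3 − 3861.0) / 3861.0 = 243.3 / 3861.0 = 6.30% ≈ 6.3%

6.3%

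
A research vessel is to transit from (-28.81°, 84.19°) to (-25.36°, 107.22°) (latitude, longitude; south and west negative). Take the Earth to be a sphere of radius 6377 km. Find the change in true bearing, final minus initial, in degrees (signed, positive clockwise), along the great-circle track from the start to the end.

-10.6°

Initial bearing θ₁ = atan2(sin Δλ cos φ₂, cos φ₁ sin φ₂ − sin φ₁ cos φ₂ cos Δλ) = 85.88°
Final bearing θ₂ = (initial bearing from the destination back to the start) + 180° = 75.28°
Δθ = θ₂ − θ₁ = -10.6°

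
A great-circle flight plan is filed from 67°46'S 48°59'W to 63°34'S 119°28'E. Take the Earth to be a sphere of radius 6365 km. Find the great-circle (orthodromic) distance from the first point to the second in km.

5377 km

cos σ = sin φ₁ sin φ₂ + cos φ₁ cos φ₂ cos Δλ
      = sin(-67.77°)sin(-63.57°) + cos(-67.77°)cos(-63.57°)cos(168.45°) = 0.6638
σ = 48.406° → d = Rσ = 6365·0.84484 = 5377 km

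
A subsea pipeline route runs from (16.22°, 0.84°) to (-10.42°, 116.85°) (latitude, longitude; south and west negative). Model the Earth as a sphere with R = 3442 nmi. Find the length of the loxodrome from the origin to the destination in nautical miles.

Rhumb course C = atan2(Δλ, Δψ) with Δψ = ln[tan(π/4+φ₂/2)/tan(π/4+φ₁/2)] = -0.4698, Δλ = +2.0248 → C = 103.06°
d = R·|Δφ| / |cos C| = 3442·0.46496 / 0.22604 = 7080 nmi

7080 nmi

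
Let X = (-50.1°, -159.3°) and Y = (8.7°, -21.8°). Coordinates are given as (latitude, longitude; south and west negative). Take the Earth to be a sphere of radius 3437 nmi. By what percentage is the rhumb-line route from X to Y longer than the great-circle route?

7.1%

Great circle: σ = 2.1939 rad → d_gc = Rσ = 7540.3 nmi
Rhumb: Δφ = +1.0263, Δλ = +2.3998, Δψ = +1.1658, q = Δφ/Δψ = 0.8803 → d_rh = R√(Δφ²+q²Δλ²) = 8072.1 nmi
Excess = (8072.1 − 7540.3) / 7540.3 = 531.8 / 7540.3 = 7.053% ≈ 7.1%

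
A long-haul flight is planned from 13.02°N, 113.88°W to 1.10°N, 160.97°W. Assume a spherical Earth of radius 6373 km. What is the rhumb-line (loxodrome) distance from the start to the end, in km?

5355 km

Δψ = ln[tan(π/4+φ₂/2)/tan(π/4+φ₁/2)] = -0.2100;  Δφ = -0.2080 rad,  Δλ = -0.8219 rad
q = Δφ/Δψ = 0.9906
d = R·√(Δφ² + q²Δλ²) = 6373·0.84029 = 5355 km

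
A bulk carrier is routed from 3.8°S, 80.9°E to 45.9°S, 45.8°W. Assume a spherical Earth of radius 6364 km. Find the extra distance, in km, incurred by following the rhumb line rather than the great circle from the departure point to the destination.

Great circle: cos σ = sin φ₁ sin φ₂ + cos φ₁ cos φ₂ cos Δλ,  σ = 1.9470 rad → d_gc = 12390.68 km
Rhumb line: Δψ = -0.8374, q = Δφ/Δψ = 0.8775, d_rh = R√(Δφ²+q²Δλ²) = 13204.23 km
Excess = 13204.23 − 12390.68 = 813.55 ≈ 814 km

814 km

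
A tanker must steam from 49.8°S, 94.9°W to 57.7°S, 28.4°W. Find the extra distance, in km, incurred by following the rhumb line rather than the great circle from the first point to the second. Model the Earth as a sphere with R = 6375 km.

168 km

Great circle: cos σ = sin φ₁ sin φ₂ + cos φ₁ cos φ₂ cos Δλ,  σ = 0.6711 rad → d_gc = 4278.3 km
Rhumb line: Δψ = -0.2341, q = Δφ/Δψ = 0.5891, d_rh = R√(Δφ²+q²Δλ²) = 4446.5 km
Excess = 4446.5 − 4278.3 = 168.2 ≈ 168 km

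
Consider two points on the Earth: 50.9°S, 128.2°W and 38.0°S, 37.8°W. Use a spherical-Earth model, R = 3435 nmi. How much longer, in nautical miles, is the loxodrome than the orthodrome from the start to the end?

Great circle: cos σ = sin φ₁ sin φ₂ + cos φ₁ cos φ₂ cos Δλ,  σ = 1.0766 rad → d_gc = 3698.2 nmi
Rhumb line: Δψ = +0.3174, q = Δφ/Δψ = 0.7094, d_rh = R√(Δφ²+q²Δλ²) = 3921.9 nmi
Excess = 3921.9 − 3698.2 = 223.7 ≈ 224 nmi

224 nmi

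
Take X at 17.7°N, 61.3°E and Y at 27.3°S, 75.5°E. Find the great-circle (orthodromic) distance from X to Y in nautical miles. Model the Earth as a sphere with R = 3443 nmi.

cos σ = sin φ₁ sin φ₂ + cos φ₁ cos φ₂ cos Δλ
      = sin(17.70°)sin(-27.30°) + cos(17.70°)cos(-27.30°)cos(14.20°) = 0.6812
σ = 47.059° → d = Rσ = 3443·0.82134 = 2828 nmi

2828 nmi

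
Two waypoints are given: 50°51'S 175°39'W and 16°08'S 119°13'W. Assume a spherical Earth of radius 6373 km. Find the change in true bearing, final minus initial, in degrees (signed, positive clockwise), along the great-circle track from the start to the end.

At departure: θ₁ = atan2(sin Δλ cos φ₂, cos φ₁ sin φ₂ − sin φ₁ cos φ₂ cos Δλ) = 73.54°
At arrival: θ₂ = atan2(sin Δλ cos φ₁, −cos φ₂ sin φ₁ + sin φ₂ cos φ₁ cos Δλ) = 39.07°
Δθ = θ₂ − θ₁ = -34.5°

-34.5°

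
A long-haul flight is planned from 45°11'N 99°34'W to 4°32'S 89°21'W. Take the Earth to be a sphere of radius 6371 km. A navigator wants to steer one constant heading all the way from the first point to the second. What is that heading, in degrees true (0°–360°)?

169.5°

Meridional parts: M(φ₁)=+0.8859, M(φ₂)=-0.0792 → ΔM = -0.9651;  Δλ = +0.1783 rad
tan C = Δλ / ΔM = -0.1848 → C = 169.53°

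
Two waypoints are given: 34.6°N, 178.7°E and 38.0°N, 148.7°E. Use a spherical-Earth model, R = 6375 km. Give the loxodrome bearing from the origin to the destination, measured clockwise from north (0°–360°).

Meridional parts: M(φ₁)=+0.6443, M(φ₂)=+0.7180 → ΔM = +0.0737;  Δλ = -0.5236 rad
tan C = Δλ / ΔM = -7.1090 → C = 278.01°

278.0°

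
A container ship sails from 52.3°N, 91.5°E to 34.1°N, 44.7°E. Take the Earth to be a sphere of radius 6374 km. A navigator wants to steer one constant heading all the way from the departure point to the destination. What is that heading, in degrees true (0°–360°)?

Δψ = ln[tan(π/4+φ₂/2)/tan(π/4+φ₁/2)] = -0.4409
Δλ = -0.8168 rad (taken the short way round)
course = atan2(Δλ, Δψ) = 241.64°

241.6°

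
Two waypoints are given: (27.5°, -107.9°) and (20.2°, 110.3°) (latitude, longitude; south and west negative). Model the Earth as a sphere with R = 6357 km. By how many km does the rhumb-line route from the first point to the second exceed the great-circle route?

1123 km

Great circle: cos σ = sin φ₁ sin φ₂ + cos φ₁ cos φ₂ cos Δλ,  σ = 2.0883 rad → d_gc = 13275.6 km
Rhumb line: Δψ = -0.1394, q = Δφ/Δψ = 0.9137, d_rh = R√(Δφ²+q²Δλ²) = 14398.6 km
Excess = 14398.6 − 13275.6 = 1123.0 ≈ 1123 km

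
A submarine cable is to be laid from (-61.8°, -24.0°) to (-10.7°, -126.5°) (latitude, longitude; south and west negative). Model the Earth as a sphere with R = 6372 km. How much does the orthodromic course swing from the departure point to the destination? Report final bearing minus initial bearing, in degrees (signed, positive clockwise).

Initial bearing θ₁ = atan2(sin Δλ cos φ₂, cos φ₁ sin φ₂ − sin φ₁ cos φ₂ cos Δλ) = 254.00°
Final bearing θ₂ = (initial bearing from the destination back to the start) + 180° = 332.47°
Δθ = θ₂ − θ₁ = +78.5°

+78.5°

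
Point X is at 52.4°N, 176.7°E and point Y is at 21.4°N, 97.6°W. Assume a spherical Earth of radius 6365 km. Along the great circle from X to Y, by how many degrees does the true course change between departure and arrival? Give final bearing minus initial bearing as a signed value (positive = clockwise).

+60.1°

Initial bearing θ₁ = atan2(sin Δλ cos φ₂, cos φ₁ sin φ₂ − sin φ₁ cos φ₂ cos Δλ) = 79.78°
Final bearing θ₂ = (initial bearing from the destination back to the start) + 180° = 139.84°
Δθ = θ₂ − θ₁ = +60.1°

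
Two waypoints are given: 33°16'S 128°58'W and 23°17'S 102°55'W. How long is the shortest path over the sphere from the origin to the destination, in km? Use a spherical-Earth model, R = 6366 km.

Haversine: a = sin²(Δφ/2)+cos φ₁ cos φ₂ sin²(Δλ/2) = 0.04658;  σ = 2·atan2(√a,√(1−a))
σ = 24.928° → d = Rσ = 6366·0.43508 = 2770 km

2770 km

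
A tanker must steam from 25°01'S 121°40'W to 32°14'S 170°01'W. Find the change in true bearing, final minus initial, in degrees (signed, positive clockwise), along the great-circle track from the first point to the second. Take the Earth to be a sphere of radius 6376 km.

At departure: θ₁ = atan2(sin Δλ cos φ₂, cos φ₁ sin φ₂ − sin φ₁ cos φ₂ cos Δλ) = 248.76°
At arrival: θ₂ = atan2(sin Δλ cos φ₁, −cos φ₂ sin φ₁ + sin φ₂ cos φ₁ cos Δλ) = 273.09°
Δθ = θ₂ − θ₁ = +24.3°

+24.3°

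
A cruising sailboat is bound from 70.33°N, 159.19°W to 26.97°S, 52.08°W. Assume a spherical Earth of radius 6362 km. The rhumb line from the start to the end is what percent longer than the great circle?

Great circle: σ = 2.1122 rad → d_gc = Rσ = 13437.7 km
Rhumb: Δφ = -1.6982, Δλ = +1.8694, Δψ = -2.2415, q = Δφ/Δψ = 0.7576 → d_rh = R√(Δφ²+q²Δλ²) = 14068.2 km
Excess = (14068.2 − 13437.7) / 13437.7 = 630.5 / 13437.7 = 4.69% ≈ 4.7%

4.7%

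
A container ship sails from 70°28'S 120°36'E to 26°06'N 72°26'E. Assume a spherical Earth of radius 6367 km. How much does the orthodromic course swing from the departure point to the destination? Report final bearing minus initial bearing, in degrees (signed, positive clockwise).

+28.5°

Initial bearing θ₁ = atan2(sin Δλ cos φ₂, cos φ₁ sin φ₂ − sin φ₁ cos φ₂ cos Δλ) = 316.76°
Final bearing θ₂ = (initial bearing from the destination back to the start) + 180° = 345.22°
Δθ = θ₂ − θ₁ = +28.5°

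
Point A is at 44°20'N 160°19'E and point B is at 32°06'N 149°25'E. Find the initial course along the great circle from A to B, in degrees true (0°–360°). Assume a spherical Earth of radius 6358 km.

218.5°

N = sin Δλ·cos φ₂ = -0.1602;  D = cos φ₁ sin φ₂ − sin φ₁ cos φ₂ cos Δλ = -0.2012
initial course = atan2(N, D) = 218.52°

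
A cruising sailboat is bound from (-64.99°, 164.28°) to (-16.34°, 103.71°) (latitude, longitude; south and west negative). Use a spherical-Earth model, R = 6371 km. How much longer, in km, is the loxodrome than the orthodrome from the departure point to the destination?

Great circle: cos σ = sin φ₁ sin φ₂ + cos φ₁ cos φ₂ cos Δλ,  σ = 1.0992 rad → d_gc = 7003.1 km
Rhumb line: Δψ = +1.2169, q = Δφ/Δψ = 0.6978, d_rh = R√(Δφ²+q²Δλ²) = 7165.8 km
Excess = 7165.8 − 7003.1 = 162.7 ≈ 163 km

163 km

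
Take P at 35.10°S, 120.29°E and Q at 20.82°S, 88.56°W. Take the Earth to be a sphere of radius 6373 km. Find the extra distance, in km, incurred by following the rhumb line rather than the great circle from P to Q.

1779 km

Great circle: cos σ = sin φ₁ sin φ₂ + cos φ₁ cos φ₂ cos Δλ,  σ = 2.0549 rad → d_gc = 13096.0 km
Rhumb line: Δψ = +0.2833, q = Δφ/Δψ = 0.8797, d_rh = R√(Δφ²+q²Δλ²) = 14874.7 km
Excess = 14874.7 − 13096.0 = 1778.7 ≈ 1779 km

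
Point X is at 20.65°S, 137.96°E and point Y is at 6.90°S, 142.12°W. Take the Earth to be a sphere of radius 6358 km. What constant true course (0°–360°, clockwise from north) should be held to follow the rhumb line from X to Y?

79.9°

Δψ = ln[tan(π/4+φ₂/2)/tan(π/4+φ₁/2)] = +0.2478
Δλ = +1.3949 rad (taken the short way round)
course = atan2(Δλ, Δψ) = 79.93°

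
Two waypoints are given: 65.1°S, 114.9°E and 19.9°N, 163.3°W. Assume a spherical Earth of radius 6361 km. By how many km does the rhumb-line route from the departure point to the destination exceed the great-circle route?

Great circle: cos σ = sin φ₁ sin φ₂ + cos φ₁ cos φ₂ cos Δλ,  σ = 1.8258 rad → d_gc = 11614.1 km
Rhumb line: Δψ = +1.8651, q = Δφ/Δψ = 0.7954, d_rh = R√(Δφ²+q²Δλ²) = 11884.1 km
Excess = 11884.1 − 11614.1 = 270.0 ≈ 270 km

270 km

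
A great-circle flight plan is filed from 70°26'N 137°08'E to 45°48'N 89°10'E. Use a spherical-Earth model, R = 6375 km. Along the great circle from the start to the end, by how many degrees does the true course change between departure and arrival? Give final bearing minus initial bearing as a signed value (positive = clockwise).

At departure: θ₁ = atan2(sin Δλ cos φ₂, cos φ₁ sin φ₂ − sin φ₁ cos φ₂ cos Δλ) = 248.91°
At arrival: θ₂ = atan2(sin Δλ cos φ₁, −cos φ₂ sin φ₁ + sin φ₂ cos φ₁ cos Δλ) = 206.63°
Δθ = θ₂ − θ₁ = -42.3°

-42.3°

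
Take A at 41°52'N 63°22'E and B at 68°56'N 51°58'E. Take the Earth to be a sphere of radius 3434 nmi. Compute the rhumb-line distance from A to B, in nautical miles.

Rhumb course C = atan2(Δλ, Δψ) with Δψ = ln[tan(π/4+φ₂/2)/tan(π/4+φ₁/2)] = +0.8763, Δλ = -0.1990 → C = 347.21°
d = R·|Δφ| / |cos C| = 3434·0.47240 / 0.97518 = 1664 nmi

1664 nmi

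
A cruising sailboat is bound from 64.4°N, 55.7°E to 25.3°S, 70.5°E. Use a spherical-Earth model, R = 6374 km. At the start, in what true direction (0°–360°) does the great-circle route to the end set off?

θ = atan2( sin Δλ·cos φ₂ ,  cos φ₁ sin φ₂ − sin φ₁ cos φ₂ cos Δλ )
  = atan2(+0.2309, -0.9729) = 166.65°

166.6°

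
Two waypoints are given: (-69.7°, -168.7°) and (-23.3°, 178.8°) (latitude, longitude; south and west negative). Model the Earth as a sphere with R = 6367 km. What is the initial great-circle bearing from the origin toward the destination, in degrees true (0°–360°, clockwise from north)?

N = sin Δλ·cos φ₂ = -0.1988;  D = cos φ₁ sin φ₂ − sin φ₁ cos φ₂ cos Δλ = +0.7038
initial course = atan2(N, D) = 344.23°

344.2°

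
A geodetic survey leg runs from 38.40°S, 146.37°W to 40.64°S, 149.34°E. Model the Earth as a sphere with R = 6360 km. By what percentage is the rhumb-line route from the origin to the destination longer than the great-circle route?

2.3%

Great circle: σ = 0.8466 rad → d_gc = Rσ = 5384.3 km
Rhumb: Δφ = -0.0391, Δλ = -1.1221, Δψ = -0.0507, q = Δφ/Δψ = 0.7713 → d_rh = R√(Δφ²+q²Δλ²) = 5509.8 km
Excess = (5509.8 − 5384.3) / 5384.3 = 125.5 / 5384.3 = 2.33% ≈ 2.3%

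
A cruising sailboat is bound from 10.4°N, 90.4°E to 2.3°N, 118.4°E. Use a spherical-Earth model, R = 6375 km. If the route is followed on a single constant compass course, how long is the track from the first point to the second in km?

3222 km

Δψ = ln[tan(π/4+φ₂/2)/tan(π/4+φ₁/2)] = -0.1424;  Δφ = -0.1414 rad,  Δλ = +0.4887 rad
q = Δφ/Δψ = 0.9930
d = R·√(Δφ² + q²Δλ²) = 6375·0.50545 = 3222 km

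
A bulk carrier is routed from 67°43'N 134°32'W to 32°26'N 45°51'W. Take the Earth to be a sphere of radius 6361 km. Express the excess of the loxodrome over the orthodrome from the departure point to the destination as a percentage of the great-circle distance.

Great circle: σ = 1.0430 rad → d_gc = Rσ = 6634.6 km
Rhumb: Δφ = -0.6158, Δλ = +1.5478, Δψ = -1.0258, q = Δφ/Δψ = 0.6003 → d_rh = R√(Δφ²+q²Δλ²) = 7090.5 km
Excess = (7090.5 − 6634.6) / 6634.6 = 455.9 / 6634.6 = 6.87% ≈ 6.9%

6.9%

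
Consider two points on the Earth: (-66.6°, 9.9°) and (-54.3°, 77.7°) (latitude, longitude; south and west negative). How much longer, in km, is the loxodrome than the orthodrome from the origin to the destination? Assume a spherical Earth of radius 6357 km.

175 km

Great circle: cos σ = sin φ₁ sin φ₂ + cos φ₁ cos φ₂ cos Δλ,  σ = 0.5865 rad → d_gc = 3728.7 km
Rhumb line: Δψ = +0.4415, q = Δφ/Δψ = 0.4863, d_rh = R√(Δφ²+q²Δλ²) = 3904.1 km
Excess = 3904.1 − 3728.7 = 175.4 ≈ 175 km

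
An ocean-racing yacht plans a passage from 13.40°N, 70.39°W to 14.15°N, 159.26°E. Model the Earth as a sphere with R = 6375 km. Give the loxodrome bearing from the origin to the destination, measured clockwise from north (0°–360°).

270.3°

Meridional parts: M(φ₁)=+0.2360, M(φ₂)=+0.2495 → ΔM = +0.0135;  Δλ = -2.2750 rad
tan C = Δλ / ΔM = -168.7999 → C = 270.34°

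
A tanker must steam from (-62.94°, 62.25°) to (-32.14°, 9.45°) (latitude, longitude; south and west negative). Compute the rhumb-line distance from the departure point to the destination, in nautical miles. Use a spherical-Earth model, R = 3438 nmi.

2759 nmi

Δψ = ln[tan(π/4+φ₂/2)/tan(π/4+φ₁/2)] = +0.8316;  Δφ = +0.5376 rad,  Δλ = -0.9215 rad
q = Δφ/Δψ = 0.6464
d = R·√(Δφ² + q²Δλ²) = 3438·0.80241 = 2759 nmi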